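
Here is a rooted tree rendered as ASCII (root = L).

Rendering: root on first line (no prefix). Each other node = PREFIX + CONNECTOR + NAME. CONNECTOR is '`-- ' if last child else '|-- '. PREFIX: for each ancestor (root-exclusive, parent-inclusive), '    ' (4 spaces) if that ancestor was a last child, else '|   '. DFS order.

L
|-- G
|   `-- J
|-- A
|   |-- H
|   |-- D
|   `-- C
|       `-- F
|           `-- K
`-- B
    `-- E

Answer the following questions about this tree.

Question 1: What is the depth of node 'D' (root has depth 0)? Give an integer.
Answer: 2

Derivation:
Path from root to D: L -> A -> D
Depth = number of edges = 2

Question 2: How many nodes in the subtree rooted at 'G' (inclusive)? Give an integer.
Subtree rooted at G contains: G, J
Count = 2

Answer: 2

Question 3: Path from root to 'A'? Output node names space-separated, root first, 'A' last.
Answer: L A

Derivation:
Walk down from root: L -> A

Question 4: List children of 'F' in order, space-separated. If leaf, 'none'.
Node F's children (from adjacency): K

Answer: K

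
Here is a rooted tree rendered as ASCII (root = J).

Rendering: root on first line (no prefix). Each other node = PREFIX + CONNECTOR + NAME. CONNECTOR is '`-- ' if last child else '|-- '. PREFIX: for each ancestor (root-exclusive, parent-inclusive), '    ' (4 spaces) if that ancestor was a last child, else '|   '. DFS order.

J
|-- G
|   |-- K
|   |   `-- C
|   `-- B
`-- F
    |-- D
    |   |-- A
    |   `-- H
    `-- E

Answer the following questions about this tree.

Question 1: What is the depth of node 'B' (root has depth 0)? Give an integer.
Path from root to B: J -> G -> B
Depth = number of edges = 2

Answer: 2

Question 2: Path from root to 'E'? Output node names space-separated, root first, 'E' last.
Walk down from root: J -> F -> E

Answer: J F E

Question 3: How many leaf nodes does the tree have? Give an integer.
Answer: 5

Derivation:
Leaves (nodes with no children): A, B, C, E, H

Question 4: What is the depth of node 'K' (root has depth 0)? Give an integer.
Answer: 2

Derivation:
Path from root to K: J -> G -> K
Depth = number of edges = 2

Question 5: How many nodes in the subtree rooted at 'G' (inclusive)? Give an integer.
Subtree rooted at G contains: B, C, G, K
Count = 4

Answer: 4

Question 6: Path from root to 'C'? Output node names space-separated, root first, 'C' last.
Answer: J G K C

Derivation:
Walk down from root: J -> G -> K -> C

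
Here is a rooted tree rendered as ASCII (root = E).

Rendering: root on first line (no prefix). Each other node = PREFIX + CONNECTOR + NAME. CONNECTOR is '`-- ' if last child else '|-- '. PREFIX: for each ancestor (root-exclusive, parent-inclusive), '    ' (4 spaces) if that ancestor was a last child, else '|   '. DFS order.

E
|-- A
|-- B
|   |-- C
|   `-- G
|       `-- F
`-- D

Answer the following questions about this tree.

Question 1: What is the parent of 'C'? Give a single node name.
Scan adjacency: C appears as child of B

Answer: B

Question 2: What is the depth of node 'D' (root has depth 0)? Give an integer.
Answer: 1

Derivation:
Path from root to D: E -> D
Depth = number of edges = 1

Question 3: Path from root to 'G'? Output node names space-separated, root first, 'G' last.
Answer: E B G

Derivation:
Walk down from root: E -> B -> G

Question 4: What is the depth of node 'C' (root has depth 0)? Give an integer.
Answer: 2

Derivation:
Path from root to C: E -> B -> C
Depth = number of edges = 2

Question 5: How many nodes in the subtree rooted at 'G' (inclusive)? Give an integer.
Subtree rooted at G contains: F, G
Count = 2

Answer: 2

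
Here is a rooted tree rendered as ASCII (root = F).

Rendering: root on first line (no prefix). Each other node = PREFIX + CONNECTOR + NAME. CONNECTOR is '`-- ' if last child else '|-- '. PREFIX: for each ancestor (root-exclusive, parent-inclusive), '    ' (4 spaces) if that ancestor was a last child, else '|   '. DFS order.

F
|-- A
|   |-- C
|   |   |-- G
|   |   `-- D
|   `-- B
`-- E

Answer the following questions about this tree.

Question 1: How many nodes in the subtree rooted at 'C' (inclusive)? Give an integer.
Subtree rooted at C contains: C, D, G
Count = 3

Answer: 3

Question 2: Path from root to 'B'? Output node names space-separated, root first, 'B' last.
Answer: F A B

Derivation:
Walk down from root: F -> A -> B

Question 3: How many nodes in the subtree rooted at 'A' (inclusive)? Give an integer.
Answer: 5

Derivation:
Subtree rooted at A contains: A, B, C, D, G
Count = 5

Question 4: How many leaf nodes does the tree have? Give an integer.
Leaves (nodes with no children): B, D, E, G

Answer: 4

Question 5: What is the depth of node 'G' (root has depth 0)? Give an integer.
Path from root to G: F -> A -> C -> G
Depth = number of edges = 3

Answer: 3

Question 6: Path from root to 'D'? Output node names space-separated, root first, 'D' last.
Answer: F A C D

Derivation:
Walk down from root: F -> A -> C -> D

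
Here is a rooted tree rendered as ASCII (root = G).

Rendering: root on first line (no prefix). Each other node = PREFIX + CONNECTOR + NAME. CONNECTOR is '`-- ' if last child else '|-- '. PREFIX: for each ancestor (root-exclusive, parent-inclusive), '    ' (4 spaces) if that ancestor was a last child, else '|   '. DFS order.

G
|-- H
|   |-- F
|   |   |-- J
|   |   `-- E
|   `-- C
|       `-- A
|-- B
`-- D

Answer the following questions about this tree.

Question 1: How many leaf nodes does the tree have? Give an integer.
Leaves (nodes with no children): A, B, D, E, J

Answer: 5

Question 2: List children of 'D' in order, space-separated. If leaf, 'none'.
Node D's children (from adjacency): (leaf)

Answer: none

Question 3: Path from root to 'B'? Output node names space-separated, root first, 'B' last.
Answer: G B

Derivation:
Walk down from root: G -> B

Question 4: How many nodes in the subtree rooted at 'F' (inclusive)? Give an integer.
Answer: 3

Derivation:
Subtree rooted at F contains: E, F, J
Count = 3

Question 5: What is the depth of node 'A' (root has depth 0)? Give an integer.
Answer: 3

Derivation:
Path from root to A: G -> H -> C -> A
Depth = number of edges = 3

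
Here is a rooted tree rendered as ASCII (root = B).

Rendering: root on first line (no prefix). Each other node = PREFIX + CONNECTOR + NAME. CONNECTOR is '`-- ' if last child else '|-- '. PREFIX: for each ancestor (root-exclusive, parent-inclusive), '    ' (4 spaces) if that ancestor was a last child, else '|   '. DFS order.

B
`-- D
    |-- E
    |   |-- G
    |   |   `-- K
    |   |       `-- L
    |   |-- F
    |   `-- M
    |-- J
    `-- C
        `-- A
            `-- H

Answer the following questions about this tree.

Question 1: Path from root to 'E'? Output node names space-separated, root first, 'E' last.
Walk down from root: B -> D -> E

Answer: B D E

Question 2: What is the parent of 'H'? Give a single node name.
Scan adjacency: H appears as child of A

Answer: A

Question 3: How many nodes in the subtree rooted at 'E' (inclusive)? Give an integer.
Answer: 6

Derivation:
Subtree rooted at E contains: E, F, G, K, L, M
Count = 6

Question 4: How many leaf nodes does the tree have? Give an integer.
Answer: 5

Derivation:
Leaves (nodes with no children): F, H, J, L, M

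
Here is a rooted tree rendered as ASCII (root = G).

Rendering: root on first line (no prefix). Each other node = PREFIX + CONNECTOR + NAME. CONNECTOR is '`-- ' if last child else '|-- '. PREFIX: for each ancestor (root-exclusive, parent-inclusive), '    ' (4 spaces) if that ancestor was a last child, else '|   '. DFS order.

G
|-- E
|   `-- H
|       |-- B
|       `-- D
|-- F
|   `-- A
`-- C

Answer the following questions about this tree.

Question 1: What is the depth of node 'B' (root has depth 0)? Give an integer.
Answer: 3

Derivation:
Path from root to B: G -> E -> H -> B
Depth = number of edges = 3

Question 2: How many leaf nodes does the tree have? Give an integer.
Leaves (nodes with no children): A, B, C, D

Answer: 4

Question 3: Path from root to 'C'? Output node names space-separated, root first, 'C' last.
Walk down from root: G -> C

Answer: G C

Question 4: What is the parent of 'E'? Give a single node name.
Scan adjacency: E appears as child of G

Answer: G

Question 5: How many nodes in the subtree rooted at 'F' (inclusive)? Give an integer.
Subtree rooted at F contains: A, F
Count = 2

Answer: 2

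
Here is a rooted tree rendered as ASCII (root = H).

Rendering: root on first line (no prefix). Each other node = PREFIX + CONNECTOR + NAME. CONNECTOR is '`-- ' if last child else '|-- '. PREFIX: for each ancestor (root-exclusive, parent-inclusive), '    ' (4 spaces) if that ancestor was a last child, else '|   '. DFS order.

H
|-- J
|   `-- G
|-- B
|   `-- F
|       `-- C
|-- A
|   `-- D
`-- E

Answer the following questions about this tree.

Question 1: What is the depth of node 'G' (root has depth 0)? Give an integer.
Path from root to G: H -> J -> G
Depth = number of edges = 2

Answer: 2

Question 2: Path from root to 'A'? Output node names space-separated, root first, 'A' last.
Walk down from root: H -> A

Answer: H A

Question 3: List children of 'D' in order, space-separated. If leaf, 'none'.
Answer: none

Derivation:
Node D's children (from adjacency): (leaf)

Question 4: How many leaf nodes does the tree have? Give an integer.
Answer: 4

Derivation:
Leaves (nodes with no children): C, D, E, G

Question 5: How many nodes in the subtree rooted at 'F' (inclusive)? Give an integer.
Subtree rooted at F contains: C, F
Count = 2

Answer: 2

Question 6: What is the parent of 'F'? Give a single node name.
Answer: B

Derivation:
Scan adjacency: F appears as child of B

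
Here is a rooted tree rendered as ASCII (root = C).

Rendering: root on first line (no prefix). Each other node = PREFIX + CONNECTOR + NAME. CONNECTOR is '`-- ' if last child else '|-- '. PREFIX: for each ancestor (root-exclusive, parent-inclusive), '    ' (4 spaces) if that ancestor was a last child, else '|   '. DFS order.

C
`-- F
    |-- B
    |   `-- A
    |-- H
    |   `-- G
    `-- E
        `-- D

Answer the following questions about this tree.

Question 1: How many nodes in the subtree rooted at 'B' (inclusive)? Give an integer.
Subtree rooted at B contains: A, B
Count = 2

Answer: 2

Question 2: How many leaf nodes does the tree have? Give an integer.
Leaves (nodes with no children): A, D, G

Answer: 3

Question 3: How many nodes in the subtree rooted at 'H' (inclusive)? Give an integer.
Answer: 2

Derivation:
Subtree rooted at H contains: G, H
Count = 2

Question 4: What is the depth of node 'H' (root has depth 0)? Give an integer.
Path from root to H: C -> F -> H
Depth = number of edges = 2

Answer: 2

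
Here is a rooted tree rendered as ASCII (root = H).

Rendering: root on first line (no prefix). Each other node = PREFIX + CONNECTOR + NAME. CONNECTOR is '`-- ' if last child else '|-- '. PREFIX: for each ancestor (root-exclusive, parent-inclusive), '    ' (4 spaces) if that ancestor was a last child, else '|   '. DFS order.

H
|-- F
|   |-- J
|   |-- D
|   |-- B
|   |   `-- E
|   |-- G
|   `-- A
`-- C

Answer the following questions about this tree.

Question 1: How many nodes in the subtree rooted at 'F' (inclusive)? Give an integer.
Answer: 7

Derivation:
Subtree rooted at F contains: A, B, D, E, F, G, J
Count = 7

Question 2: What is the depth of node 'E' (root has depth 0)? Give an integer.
Answer: 3

Derivation:
Path from root to E: H -> F -> B -> E
Depth = number of edges = 3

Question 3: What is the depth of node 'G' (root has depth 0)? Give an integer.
Path from root to G: H -> F -> G
Depth = number of edges = 2

Answer: 2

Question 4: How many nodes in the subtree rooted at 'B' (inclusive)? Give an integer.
Answer: 2

Derivation:
Subtree rooted at B contains: B, E
Count = 2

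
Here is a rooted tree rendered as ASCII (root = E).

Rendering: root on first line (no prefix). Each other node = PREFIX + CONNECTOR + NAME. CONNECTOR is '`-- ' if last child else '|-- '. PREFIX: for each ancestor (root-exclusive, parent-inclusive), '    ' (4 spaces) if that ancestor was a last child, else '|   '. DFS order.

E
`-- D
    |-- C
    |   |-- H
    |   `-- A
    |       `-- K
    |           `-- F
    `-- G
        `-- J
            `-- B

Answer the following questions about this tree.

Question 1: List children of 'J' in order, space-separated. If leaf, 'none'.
Node J's children (from adjacency): B

Answer: B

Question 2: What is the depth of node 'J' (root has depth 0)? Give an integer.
Path from root to J: E -> D -> G -> J
Depth = number of edges = 3

Answer: 3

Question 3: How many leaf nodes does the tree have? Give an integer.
Answer: 3

Derivation:
Leaves (nodes with no children): B, F, H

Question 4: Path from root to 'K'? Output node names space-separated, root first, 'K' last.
Walk down from root: E -> D -> C -> A -> K

Answer: E D C A K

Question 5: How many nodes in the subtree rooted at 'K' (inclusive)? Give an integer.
Subtree rooted at K contains: F, K
Count = 2

Answer: 2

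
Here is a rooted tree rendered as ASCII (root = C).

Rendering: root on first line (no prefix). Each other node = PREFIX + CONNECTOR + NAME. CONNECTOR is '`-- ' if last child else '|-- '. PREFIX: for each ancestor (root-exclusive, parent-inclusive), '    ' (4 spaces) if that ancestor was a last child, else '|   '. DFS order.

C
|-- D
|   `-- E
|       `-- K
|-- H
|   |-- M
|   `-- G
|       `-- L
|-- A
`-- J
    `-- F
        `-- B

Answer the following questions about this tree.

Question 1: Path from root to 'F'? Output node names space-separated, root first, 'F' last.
Answer: C J F

Derivation:
Walk down from root: C -> J -> F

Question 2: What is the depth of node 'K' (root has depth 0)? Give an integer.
Answer: 3

Derivation:
Path from root to K: C -> D -> E -> K
Depth = number of edges = 3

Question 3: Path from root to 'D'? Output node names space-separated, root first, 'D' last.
Walk down from root: C -> D

Answer: C D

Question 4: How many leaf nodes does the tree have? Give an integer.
Leaves (nodes with no children): A, B, K, L, M

Answer: 5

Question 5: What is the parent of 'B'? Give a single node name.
Scan adjacency: B appears as child of F

Answer: F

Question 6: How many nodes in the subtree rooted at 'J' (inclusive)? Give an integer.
Answer: 3

Derivation:
Subtree rooted at J contains: B, F, J
Count = 3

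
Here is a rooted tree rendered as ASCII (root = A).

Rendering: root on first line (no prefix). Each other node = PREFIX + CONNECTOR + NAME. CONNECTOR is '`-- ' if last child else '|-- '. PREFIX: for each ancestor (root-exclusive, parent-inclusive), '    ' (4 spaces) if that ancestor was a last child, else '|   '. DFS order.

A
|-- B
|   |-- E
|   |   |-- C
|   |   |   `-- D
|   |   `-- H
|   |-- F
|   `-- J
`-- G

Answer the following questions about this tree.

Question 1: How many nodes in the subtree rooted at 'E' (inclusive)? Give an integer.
Answer: 4

Derivation:
Subtree rooted at E contains: C, D, E, H
Count = 4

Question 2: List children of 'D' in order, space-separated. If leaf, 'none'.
Answer: none

Derivation:
Node D's children (from adjacency): (leaf)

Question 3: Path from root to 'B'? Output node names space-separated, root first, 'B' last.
Walk down from root: A -> B

Answer: A B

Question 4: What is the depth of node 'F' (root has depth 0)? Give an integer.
Path from root to F: A -> B -> F
Depth = number of edges = 2

Answer: 2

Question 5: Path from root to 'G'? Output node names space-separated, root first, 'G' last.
Answer: A G

Derivation:
Walk down from root: A -> G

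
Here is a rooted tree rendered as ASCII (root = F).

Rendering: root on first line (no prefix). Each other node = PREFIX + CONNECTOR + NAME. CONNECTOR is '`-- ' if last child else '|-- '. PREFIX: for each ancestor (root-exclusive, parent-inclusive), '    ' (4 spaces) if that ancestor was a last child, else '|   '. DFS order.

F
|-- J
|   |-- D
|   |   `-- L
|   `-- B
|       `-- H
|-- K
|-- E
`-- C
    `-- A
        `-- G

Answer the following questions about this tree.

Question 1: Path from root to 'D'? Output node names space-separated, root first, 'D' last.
Walk down from root: F -> J -> D

Answer: F J D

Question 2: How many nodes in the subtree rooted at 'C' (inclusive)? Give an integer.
Answer: 3

Derivation:
Subtree rooted at C contains: A, C, G
Count = 3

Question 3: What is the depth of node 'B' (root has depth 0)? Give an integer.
Path from root to B: F -> J -> B
Depth = number of edges = 2

Answer: 2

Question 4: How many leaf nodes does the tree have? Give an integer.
Answer: 5

Derivation:
Leaves (nodes with no children): E, G, H, K, L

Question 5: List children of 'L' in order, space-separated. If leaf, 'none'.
Node L's children (from adjacency): (leaf)

Answer: none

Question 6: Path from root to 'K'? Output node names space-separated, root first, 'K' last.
Walk down from root: F -> K

Answer: F K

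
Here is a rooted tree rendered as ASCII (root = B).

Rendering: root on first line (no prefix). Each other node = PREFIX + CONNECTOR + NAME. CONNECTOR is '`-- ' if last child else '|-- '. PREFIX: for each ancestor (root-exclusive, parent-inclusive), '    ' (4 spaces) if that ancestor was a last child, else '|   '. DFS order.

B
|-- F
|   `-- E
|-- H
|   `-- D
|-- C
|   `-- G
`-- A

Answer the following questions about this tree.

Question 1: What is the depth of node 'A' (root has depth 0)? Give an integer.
Answer: 1

Derivation:
Path from root to A: B -> A
Depth = number of edges = 1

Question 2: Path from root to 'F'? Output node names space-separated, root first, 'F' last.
Answer: B F

Derivation:
Walk down from root: B -> F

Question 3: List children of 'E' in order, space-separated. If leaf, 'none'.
Node E's children (from adjacency): (leaf)

Answer: none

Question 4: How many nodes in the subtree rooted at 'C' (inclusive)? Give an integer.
Answer: 2

Derivation:
Subtree rooted at C contains: C, G
Count = 2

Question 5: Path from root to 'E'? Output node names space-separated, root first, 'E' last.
Answer: B F E

Derivation:
Walk down from root: B -> F -> E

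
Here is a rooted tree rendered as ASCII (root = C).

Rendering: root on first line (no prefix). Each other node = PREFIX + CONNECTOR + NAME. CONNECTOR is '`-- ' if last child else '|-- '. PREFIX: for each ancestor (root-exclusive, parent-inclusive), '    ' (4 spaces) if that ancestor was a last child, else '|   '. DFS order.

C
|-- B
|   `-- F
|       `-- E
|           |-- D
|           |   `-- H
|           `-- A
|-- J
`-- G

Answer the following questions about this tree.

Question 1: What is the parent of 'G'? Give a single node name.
Scan adjacency: G appears as child of C

Answer: C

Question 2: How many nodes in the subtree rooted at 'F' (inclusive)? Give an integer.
Subtree rooted at F contains: A, D, E, F, H
Count = 5

Answer: 5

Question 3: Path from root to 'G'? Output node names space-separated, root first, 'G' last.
Walk down from root: C -> G

Answer: C G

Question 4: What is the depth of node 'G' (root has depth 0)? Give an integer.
Path from root to G: C -> G
Depth = number of edges = 1

Answer: 1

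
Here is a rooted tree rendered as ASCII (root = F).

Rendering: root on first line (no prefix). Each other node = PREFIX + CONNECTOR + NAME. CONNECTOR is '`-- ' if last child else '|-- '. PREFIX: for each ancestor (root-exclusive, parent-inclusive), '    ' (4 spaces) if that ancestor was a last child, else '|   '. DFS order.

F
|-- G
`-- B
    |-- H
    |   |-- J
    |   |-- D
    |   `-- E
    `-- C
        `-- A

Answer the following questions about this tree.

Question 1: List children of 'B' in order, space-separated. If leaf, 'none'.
Answer: H C

Derivation:
Node B's children (from adjacency): H, C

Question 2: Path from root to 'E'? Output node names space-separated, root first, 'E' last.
Answer: F B H E

Derivation:
Walk down from root: F -> B -> H -> E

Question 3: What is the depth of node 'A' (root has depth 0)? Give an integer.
Answer: 3

Derivation:
Path from root to A: F -> B -> C -> A
Depth = number of edges = 3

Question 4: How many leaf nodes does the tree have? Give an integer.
Answer: 5

Derivation:
Leaves (nodes with no children): A, D, E, G, J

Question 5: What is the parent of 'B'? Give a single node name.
Scan adjacency: B appears as child of F

Answer: F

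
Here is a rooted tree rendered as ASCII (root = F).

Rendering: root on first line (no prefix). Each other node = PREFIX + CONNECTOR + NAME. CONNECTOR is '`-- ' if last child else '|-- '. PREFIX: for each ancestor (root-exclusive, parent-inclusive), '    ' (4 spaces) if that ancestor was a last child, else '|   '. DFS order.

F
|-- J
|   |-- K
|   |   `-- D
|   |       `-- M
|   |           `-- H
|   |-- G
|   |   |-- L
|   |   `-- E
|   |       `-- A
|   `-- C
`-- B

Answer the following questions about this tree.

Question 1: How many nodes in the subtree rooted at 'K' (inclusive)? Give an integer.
Subtree rooted at K contains: D, H, K, M
Count = 4

Answer: 4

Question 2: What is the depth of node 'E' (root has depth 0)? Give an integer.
Answer: 3

Derivation:
Path from root to E: F -> J -> G -> E
Depth = number of edges = 3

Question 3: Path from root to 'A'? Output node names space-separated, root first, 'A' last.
Walk down from root: F -> J -> G -> E -> A

Answer: F J G E A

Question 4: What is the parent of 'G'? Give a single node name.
Scan adjacency: G appears as child of J

Answer: J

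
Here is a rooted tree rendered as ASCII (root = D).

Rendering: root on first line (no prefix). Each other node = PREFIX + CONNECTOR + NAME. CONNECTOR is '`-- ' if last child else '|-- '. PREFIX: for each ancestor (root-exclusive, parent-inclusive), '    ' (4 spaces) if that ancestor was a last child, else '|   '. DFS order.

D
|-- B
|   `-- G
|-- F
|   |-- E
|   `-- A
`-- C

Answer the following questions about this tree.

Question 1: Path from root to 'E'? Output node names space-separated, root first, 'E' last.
Answer: D F E

Derivation:
Walk down from root: D -> F -> E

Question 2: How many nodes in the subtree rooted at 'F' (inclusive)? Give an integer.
Answer: 3

Derivation:
Subtree rooted at F contains: A, E, F
Count = 3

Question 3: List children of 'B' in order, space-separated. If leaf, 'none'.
Node B's children (from adjacency): G

Answer: G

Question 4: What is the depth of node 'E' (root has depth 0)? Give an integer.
Path from root to E: D -> F -> E
Depth = number of edges = 2

Answer: 2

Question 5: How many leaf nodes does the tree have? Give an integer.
Answer: 4

Derivation:
Leaves (nodes with no children): A, C, E, G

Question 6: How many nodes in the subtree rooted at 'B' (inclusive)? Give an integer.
Answer: 2

Derivation:
Subtree rooted at B contains: B, G
Count = 2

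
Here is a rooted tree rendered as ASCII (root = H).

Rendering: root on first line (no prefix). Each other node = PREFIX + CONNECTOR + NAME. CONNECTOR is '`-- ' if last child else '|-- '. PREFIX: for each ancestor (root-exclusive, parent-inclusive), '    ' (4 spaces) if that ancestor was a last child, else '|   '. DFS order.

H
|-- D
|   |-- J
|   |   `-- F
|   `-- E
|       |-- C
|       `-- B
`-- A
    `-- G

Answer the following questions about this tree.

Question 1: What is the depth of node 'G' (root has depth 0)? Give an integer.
Answer: 2

Derivation:
Path from root to G: H -> A -> G
Depth = number of edges = 2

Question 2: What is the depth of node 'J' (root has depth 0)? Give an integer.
Path from root to J: H -> D -> J
Depth = number of edges = 2

Answer: 2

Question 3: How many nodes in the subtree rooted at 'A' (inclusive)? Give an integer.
Answer: 2

Derivation:
Subtree rooted at A contains: A, G
Count = 2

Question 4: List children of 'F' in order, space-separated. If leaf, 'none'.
Node F's children (from adjacency): (leaf)

Answer: none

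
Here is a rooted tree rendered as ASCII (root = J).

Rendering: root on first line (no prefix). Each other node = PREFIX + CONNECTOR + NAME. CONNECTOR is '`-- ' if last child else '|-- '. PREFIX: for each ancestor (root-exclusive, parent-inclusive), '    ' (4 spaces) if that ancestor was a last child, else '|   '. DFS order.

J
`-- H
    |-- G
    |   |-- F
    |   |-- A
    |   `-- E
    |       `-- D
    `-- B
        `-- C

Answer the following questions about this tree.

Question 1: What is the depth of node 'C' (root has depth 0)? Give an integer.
Answer: 3

Derivation:
Path from root to C: J -> H -> B -> C
Depth = number of edges = 3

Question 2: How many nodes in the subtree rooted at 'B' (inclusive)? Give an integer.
Subtree rooted at B contains: B, C
Count = 2

Answer: 2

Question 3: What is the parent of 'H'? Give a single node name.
Scan adjacency: H appears as child of J

Answer: J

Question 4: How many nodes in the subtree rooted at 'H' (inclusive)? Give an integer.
Subtree rooted at H contains: A, B, C, D, E, F, G, H
Count = 8

Answer: 8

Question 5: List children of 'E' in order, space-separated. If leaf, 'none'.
Answer: D

Derivation:
Node E's children (from adjacency): D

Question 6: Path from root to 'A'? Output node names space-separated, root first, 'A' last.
Answer: J H G A

Derivation:
Walk down from root: J -> H -> G -> A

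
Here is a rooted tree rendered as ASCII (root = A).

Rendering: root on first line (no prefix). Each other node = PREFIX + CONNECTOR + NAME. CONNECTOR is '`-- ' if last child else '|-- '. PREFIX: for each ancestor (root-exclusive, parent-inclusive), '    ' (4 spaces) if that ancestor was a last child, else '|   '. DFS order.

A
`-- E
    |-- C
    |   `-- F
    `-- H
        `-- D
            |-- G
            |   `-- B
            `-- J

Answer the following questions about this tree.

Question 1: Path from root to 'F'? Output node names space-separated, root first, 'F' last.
Walk down from root: A -> E -> C -> F

Answer: A E C F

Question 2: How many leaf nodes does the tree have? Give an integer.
Leaves (nodes with no children): B, F, J

Answer: 3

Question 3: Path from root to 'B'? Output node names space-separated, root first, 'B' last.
Walk down from root: A -> E -> H -> D -> G -> B

Answer: A E H D G B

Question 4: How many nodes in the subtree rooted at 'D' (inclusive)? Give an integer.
Answer: 4

Derivation:
Subtree rooted at D contains: B, D, G, J
Count = 4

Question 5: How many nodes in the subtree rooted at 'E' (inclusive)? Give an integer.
Answer: 8

Derivation:
Subtree rooted at E contains: B, C, D, E, F, G, H, J
Count = 8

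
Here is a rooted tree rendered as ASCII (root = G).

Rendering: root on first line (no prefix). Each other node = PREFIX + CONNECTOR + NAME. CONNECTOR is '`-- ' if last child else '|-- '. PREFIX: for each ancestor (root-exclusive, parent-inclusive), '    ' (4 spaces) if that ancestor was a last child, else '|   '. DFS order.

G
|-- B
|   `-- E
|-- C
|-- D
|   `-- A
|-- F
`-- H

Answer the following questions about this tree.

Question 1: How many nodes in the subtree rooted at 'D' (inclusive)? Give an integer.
Answer: 2

Derivation:
Subtree rooted at D contains: A, D
Count = 2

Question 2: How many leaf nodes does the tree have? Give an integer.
Leaves (nodes with no children): A, C, E, F, H

Answer: 5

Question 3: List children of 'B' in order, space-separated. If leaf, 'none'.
Node B's children (from adjacency): E

Answer: E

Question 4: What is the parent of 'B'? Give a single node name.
Answer: G

Derivation:
Scan adjacency: B appears as child of G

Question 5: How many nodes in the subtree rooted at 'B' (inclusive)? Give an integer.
Answer: 2

Derivation:
Subtree rooted at B contains: B, E
Count = 2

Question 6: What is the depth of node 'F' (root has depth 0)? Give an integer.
Path from root to F: G -> F
Depth = number of edges = 1

Answer: 1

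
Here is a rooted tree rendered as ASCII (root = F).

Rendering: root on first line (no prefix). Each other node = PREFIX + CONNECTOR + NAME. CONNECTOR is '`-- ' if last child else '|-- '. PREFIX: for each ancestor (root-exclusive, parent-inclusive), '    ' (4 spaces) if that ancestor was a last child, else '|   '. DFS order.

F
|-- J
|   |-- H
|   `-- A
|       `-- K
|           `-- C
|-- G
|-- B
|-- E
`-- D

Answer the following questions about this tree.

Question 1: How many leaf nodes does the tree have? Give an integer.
Leaves (nodes with no children): B, C, D, E, G, H

Answer: 6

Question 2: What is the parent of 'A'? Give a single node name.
Answer: J

Derivation:
Scan adjacency: A appears as child of J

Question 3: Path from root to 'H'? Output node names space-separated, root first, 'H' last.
Walk down from root: F -> J -> H

Answer: F J H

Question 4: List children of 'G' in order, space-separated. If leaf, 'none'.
Node G's children (from adjacency): (leaf)

Answer: none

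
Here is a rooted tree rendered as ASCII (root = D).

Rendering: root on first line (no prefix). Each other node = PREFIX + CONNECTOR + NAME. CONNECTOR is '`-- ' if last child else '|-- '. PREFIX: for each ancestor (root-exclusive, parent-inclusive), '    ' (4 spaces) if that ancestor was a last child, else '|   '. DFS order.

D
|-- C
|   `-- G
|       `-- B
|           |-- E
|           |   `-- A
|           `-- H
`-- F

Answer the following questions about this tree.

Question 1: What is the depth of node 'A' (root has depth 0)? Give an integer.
Path from root to A: D -> C -> G -> B -> E -> A
Depth = number of edges = 5

Answer: 5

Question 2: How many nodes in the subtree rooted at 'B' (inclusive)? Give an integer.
Subtree rooted at B contains: A, B, E, H
Count = 4

Answer: 4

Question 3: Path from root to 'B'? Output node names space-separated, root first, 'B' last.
Walk down from root: D -> C -> G -> B

Answer: D C G B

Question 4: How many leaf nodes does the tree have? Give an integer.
Answer: 3

Derivation:
Leaves (nodes with no children): A, F, H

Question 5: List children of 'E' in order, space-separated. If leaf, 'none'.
Node E's children (from adjacency): A

Answer: A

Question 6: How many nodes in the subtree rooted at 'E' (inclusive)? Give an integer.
Subtree rooted at E contains: A, E
Count = 2

Answer: 2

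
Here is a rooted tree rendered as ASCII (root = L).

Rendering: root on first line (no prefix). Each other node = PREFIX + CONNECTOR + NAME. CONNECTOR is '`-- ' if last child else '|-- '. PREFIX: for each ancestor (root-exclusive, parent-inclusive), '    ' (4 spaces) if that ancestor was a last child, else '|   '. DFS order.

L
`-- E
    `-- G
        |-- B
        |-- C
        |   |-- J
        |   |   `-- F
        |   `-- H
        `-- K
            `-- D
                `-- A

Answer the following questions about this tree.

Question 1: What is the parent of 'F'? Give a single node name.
Answer: J

Derivation:
Scan adjacency: F appears as child of J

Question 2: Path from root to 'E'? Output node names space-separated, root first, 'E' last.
Walk down from root: L -> E

Answer: L E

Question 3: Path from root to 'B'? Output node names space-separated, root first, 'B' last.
Answer: L E G B

Derivation:
Walk down from root: L -> E -> G -> B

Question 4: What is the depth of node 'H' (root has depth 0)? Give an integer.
Answer: 4

Derivation:
Path from root to H: L -> E -> G -> C -> H
Depth = number of edges = 4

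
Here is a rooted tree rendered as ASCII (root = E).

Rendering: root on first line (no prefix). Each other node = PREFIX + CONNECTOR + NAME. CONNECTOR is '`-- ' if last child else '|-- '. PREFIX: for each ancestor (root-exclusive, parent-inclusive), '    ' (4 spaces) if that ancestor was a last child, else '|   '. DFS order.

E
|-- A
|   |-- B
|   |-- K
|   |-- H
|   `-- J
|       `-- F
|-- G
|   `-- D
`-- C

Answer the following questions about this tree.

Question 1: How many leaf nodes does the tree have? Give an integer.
Leaves (nodes with no children): B, C, D, F, H, K

Answer: 6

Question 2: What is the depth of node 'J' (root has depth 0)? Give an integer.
Path from root to J: E -> A -> J
Depth = number of edges = 2

Answer: 2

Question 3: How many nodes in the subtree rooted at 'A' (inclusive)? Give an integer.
Subtree rooted at A contains: A, B, F, H, J, K
Count = 6

Answer: 6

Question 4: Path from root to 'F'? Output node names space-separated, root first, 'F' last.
Walk down from root: E -> A -> J -> F

Answer: E A J F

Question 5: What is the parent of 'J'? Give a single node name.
Answer: A

Derivation:
Scan adjacency: J appears as child of A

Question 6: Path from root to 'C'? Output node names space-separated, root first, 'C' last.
Walk down from root: E -> C

Answer: E C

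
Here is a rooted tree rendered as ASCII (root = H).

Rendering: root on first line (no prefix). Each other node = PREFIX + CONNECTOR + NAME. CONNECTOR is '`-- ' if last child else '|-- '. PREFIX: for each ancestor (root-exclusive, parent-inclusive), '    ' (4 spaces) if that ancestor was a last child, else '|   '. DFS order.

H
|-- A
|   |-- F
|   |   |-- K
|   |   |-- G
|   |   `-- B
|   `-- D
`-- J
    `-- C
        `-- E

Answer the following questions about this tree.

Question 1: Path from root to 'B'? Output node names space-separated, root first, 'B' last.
Walk down from root: H -> A -> F -> B

Answer: H A F B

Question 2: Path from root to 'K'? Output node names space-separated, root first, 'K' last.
Answer: H A F K

Derivation:
Walk down from root: H -> A -> F -> K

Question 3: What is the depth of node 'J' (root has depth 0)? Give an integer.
Answer: 1

Derivation:
Path from root to J: H -> J
Depth = number of edges = 1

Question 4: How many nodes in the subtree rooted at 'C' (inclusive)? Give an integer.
Answer: 2

Derivation:
Subtree rooted at C contains: C, E
Count = 2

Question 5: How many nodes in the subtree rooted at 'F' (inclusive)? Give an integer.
Subtree rooted at F contains: B, F, G, K
Count = 4

Answer: 4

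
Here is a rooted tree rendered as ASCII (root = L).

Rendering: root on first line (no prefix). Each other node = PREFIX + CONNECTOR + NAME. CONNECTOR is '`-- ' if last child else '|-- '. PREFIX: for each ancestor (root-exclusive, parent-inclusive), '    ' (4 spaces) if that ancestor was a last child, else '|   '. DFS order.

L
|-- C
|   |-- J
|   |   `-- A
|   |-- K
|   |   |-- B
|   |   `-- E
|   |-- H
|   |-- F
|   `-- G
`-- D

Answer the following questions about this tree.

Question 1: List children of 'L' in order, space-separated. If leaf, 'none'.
Node L's children (from adjacency): C, D

Answer: C D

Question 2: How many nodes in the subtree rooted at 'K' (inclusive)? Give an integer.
Subtree rooted at K contains: B, E, K
Count = 3

Answer: 3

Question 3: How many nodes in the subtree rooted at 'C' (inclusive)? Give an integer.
Answer: 9

Derivation:
Subtree rooted at C contains: A, B, C, E, F, G, H, J, K
Count = 9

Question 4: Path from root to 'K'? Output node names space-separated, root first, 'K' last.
Answer: L C K

Derivation:
Walk down from root: L -> C -> K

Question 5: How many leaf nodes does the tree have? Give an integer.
Answer: 7

Derivation:
Leaves (nodes with no children): A, B, D, E, F, G, H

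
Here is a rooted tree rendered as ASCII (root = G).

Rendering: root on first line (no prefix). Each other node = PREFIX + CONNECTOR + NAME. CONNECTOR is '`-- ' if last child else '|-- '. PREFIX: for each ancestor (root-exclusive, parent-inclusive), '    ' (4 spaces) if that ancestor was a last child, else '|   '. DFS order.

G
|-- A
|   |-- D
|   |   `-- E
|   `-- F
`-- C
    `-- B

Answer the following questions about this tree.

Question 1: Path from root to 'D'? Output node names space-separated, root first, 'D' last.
Answer: G A D

Derivation:
Walk down from root: G -> A -> D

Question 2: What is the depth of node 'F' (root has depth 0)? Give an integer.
Path from root to F: G -> A -> F
Depth = number of edges = 2

Answer: 2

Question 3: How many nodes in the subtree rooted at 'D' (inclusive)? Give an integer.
Subtree rooted at D contains: D, E
Count = 2

Answer: 2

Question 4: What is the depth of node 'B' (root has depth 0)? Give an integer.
Path from root to B: G -> C -> B
Depth = number of edges = 2

Answer: 2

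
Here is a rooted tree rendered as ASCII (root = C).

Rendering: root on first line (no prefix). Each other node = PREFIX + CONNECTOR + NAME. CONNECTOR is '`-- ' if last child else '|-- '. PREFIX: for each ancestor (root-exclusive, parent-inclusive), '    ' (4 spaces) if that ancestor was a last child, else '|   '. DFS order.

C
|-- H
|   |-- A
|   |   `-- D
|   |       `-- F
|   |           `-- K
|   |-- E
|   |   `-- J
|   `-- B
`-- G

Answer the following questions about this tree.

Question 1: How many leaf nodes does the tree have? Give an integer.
Leaves (nodes with no children): B, G, J, K

Answer: 4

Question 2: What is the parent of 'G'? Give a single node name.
Answer: C

Derivation:
Scan adjacency: G appears as child of C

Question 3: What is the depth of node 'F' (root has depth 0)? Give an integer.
Answer: 4

Derivation:
Path from root to F: C -> H -> A -> D -> F
Depth = number of edges = 4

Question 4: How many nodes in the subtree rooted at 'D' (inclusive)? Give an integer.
Subtree rooted at D contains: D, F, K
Count = 3

Answer: 3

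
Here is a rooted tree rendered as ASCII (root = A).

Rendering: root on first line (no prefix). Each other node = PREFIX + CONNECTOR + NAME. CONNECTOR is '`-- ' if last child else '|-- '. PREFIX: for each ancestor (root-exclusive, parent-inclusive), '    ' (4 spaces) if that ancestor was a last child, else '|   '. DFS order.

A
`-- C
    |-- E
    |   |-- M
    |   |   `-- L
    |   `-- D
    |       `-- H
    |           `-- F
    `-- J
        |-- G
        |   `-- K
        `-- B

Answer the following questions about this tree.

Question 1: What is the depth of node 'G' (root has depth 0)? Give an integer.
Path from root to G: A -> C -> J -> G
Depth = number of edges = 3

Answer: 3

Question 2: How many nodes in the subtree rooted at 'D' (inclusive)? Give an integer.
Answer: 3

Derivation:
Subtree rooted at D contains: D, F, H
Count = 3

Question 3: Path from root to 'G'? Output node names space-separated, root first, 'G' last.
Answer: A C J G

Derivation:
Walk down from root: A -> C -> J -> G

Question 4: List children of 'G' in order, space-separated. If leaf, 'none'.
Answer: K

Derivation:
Node G's children (from adjacency): K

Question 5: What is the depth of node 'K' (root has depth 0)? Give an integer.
Answer: 4

Derivation:
Path from root to K: A -> C -> J -> G -> K
Depth = number of edges = 4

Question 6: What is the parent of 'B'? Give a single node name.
Answer: J

Derivation:
Scan adjacency: B appears as child of J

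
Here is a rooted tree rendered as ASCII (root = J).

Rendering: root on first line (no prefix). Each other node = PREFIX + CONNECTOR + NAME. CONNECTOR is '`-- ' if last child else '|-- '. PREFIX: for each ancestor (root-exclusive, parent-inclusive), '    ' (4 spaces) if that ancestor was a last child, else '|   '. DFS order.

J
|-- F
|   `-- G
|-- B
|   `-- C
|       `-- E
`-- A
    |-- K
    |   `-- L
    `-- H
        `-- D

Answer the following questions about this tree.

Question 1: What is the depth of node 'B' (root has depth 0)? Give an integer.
Path from root to B: J -> B
Depth = number of edges = 1

Answer: 1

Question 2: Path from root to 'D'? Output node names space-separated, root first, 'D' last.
Walk down from root: J -> A -> H -> D

Answer: J A H D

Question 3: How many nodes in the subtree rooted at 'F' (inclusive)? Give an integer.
Subtree rooted at F contains: F, G
Count = 2

Answer: 2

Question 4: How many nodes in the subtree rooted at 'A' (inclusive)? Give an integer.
Answer: 5

Derivation:
Subtree rooted at A contains: A, D, H, K, L
Count = 5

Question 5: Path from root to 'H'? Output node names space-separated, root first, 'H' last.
Walk down from root: J -> A -> H

Answer: J A H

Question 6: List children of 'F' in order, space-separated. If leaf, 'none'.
Answer: G

Derivation:
Node F's children (from adjacency): G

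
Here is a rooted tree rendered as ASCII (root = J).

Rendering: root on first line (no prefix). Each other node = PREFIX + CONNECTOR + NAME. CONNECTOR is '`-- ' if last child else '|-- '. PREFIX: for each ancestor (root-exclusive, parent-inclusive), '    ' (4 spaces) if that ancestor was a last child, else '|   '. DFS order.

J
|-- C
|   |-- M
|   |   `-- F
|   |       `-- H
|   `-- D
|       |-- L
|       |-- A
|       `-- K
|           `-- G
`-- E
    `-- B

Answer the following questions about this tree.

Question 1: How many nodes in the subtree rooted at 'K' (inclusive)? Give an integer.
Answer: 2

Derivation:
Subtree rooted at K contains: G, K
Count = 2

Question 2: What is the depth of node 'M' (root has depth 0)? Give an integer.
Answer: 2

Derivation:
Path from root to M: J -> C -> M
Depth = number of edges = 2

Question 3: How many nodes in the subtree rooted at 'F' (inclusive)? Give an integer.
Answer: 2

Derivation:
Subtree rooted at F contains: F, H
Count = 2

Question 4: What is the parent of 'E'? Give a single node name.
Scan adjacency: E appears as child of J

Answer: J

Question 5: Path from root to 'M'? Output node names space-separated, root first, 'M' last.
Answer: J C M

Derivation:
Walk down from root: J -> C -> M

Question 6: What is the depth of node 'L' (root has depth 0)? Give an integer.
Answer: 3

Derivation:
Path from root to L: J -> C -> D -> L
Depth = number of edges = 3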